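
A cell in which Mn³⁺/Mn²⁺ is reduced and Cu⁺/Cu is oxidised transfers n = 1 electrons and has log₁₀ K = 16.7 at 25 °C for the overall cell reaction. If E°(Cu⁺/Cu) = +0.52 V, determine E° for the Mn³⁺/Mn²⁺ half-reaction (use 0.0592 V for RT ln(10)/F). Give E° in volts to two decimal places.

E°cell = (0.0592/n)·log K = (0.0592/1)(16.7) = +0.989 V.
Since Mn³⁺/Mn²⁺ is the cathode and Cu⁺/Cu the anode, E°cell = E°(Mn³⁺/Mn²⁺) − E°(Cu⁺/Cu).
So E°(Mn³⁺/Mn²⁺) = E°cell + E°(Cu⁺/Cu) = +0.989 + (+0.52) = +1.51 V.

+1.51 V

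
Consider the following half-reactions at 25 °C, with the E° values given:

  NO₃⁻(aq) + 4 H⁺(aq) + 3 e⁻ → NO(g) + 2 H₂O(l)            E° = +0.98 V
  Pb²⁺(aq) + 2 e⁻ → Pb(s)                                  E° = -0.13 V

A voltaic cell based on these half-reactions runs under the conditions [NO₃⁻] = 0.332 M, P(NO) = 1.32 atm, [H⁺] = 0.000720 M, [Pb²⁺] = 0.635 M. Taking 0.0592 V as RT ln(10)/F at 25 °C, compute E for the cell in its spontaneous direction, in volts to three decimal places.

+0.856 V

NO₃⁻/NO is the cathode (higher E°), Pb²⁺/Pb the anode: E°cell = +0.98 − (-0.13) = +1.11 V, n = 6.
Overall: 2 NO₃⁻(aq) + 8 H⁺(aq) + 3 Pb(s) → 2 NO(g) + 4 H₂O(l) + 3 Pb²⁺(aq)
Q = P(NO)^2·[Pb²⁺]^3 / ([NO₃⁻]^2·[H⁺]^8); log Q = 25.749.
E = E° − (0.0592/n) log Q = +1.11 − (0.0592/6)(25.749) = +0.856 V.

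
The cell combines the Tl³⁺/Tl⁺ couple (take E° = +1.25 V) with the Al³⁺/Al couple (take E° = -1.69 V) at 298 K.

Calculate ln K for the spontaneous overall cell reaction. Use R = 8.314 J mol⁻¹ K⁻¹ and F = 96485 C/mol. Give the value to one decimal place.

687.0

Cathode: Tl³⁺/Tl⁺; anode: Al³⁺/Al. E°cell = (+1.25) − (-1.69) = +2.94 V, with n = 6.
ΔG° = −nFE° = −RT ln K, so ln K = nFE°/(RT) = (6)(96485)(+2.94) / ((8.314)(298)) = 686.961.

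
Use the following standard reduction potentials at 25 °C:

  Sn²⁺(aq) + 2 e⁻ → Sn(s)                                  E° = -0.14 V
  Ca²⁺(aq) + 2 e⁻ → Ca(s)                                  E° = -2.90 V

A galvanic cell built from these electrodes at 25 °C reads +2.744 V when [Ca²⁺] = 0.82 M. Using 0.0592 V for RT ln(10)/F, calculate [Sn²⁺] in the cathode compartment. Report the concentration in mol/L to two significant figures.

Sn²⁺/Sn is the cathode, Ca²⁺/Ca the anode: E°cell = +2.76 V, n = 2.
Overall reaction: Sn²⁺(aq) + Ca(s) → Sn(s) + Ca²⁺(aq); Q = [Ca²⁺]^1/[Sn²⁺]^1.
From E = E° − (0.0592/n) log Q: log Q = (E° − E)·n/0.0592 = (+2.76 − (+2.744))·2/0.0592 = 0.5405.
So 1·log[Sn²⁺] = 1·log(0.82) − log Q = -0.0862 − (0.5405) = -0.6267; [Sn²⁺] = 10^(-0.6267) ≈ 0.24 M.

0.24 M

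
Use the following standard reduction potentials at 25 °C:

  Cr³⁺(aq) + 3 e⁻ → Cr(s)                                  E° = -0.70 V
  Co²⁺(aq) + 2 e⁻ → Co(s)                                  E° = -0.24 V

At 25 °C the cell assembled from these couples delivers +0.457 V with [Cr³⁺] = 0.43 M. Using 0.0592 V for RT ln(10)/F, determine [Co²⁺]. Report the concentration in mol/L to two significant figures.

0.45 M

Co²⁺/Co is the cathode, Cr³⁺/Cr the anode: E°cell = +0.46 V, n = 6.
Overall reaction: 3 Co²⁺(aq) + 2 Cr(s) → 3 Co(s) + 2 Cr³⁺(aq); Q = [Cr³⁺]^2/[Co²⁺]^3.
From E = E° − (0.0592/n) log Q: log Q = (E° − E)·n/0.0592 = (+0.46 − (+0.457))·6/0.0592 = 0.3041.
So 3·log[Co²⁺] = 2·log(0.43) − log Q = -0.7331 − (0.3041) = -1.0372; log[Co²⁺] = -1.0372 / 3 = -0.3457; [Co²⁺] = 10^(-0.3457) ≈ 0.45 M.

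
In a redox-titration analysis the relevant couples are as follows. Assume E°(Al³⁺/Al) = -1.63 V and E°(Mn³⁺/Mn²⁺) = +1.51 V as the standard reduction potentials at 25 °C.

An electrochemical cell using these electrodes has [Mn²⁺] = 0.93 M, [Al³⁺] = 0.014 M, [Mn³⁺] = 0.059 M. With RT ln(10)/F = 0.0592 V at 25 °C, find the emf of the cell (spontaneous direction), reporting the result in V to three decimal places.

Mn³⁺/Mn²⁺ is the cathode (higher E°), Al³⁺/Al the anode: E°cell = +1.51 − (-1.63) = +3.14 V, n = 3.
Overall: 3 Mn³⁺(aq) + Al(s) → 3 Mn²⁺(aq) + Al³⁺(aq)
Q = [Mn²⁺]^3·[Al³⁺] / ([Mn³⁺]^3); log Q = 1.739.
E = E° − (0.0592/n) log Q = +3.14 − (0.0592/3)(1.739) = +3.106 V.

+3.106 V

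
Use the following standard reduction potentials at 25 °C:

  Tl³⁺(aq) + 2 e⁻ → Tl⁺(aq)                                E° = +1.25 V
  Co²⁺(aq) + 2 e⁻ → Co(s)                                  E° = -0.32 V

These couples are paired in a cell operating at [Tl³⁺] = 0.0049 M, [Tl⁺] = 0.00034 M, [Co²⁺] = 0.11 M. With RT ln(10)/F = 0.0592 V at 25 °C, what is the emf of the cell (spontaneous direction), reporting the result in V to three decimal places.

Tl³⁺/Tl⁺ is the cathode (higher E°), Co²⁺/Co the anode: E°cell = +1.25 − (-0.32) = +1.57 V, n = 2.
Overall: Tl³⁺(aq) + Co(s) → Tl⁺(aq) + Co²⁺(aq)
Q = [Tl⁺]·[Co²⁺] / ([Tl³⁺]); log Q = -2.117.
E = E° − (0.0592/n) log Q = +1.57 − (0.0592/2)(-2.117) = +1.633 V.

+1.633 V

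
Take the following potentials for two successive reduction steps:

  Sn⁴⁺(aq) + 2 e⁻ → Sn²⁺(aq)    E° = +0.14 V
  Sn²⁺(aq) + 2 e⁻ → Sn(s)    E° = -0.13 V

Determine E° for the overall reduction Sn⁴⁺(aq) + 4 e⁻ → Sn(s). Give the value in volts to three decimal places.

+0.005 V

Standard free energies of sequential steps add: ΔG°₃ = ΔG°₁ + ΔG°₂, so n₃E°₃ = n₁E°₁ + n₂E°₂.
E°₃ = (2×+0.14 + 2×-0.13) / 4 = (+0.020) / 4 = +0.005 V.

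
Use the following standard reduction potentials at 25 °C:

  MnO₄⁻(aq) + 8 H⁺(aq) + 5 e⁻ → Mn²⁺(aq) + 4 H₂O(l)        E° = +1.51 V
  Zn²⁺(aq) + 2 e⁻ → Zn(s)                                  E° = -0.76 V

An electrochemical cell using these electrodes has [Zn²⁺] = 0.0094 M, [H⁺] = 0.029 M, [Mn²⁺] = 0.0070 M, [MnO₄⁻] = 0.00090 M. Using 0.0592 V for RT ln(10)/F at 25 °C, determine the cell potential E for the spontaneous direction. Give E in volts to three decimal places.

+2.174 V

MnO₄⁻/Mn²⁺ is the cathode (higher E°), Zn²⁺/Zn the anode: E°cell = +1.51 − (-0.76) = +2.27 V, n = 10.
Overall: 2 MnO₄⁻(aq) + 16 H⁺(aq) + 5 Zn(s) → 2 Mn²⁺(aq) + 8 H₂O(l) + 5 Zn²⁺(aq)
Q = [Mn²⁺]^2·[Zn²⁺]^5 / ([MnO₄⁻]^2·[H⁺]^16); log Q = 16.249.
E = E° − (0.0592/n) log Q = +2.27 − (0.0592/10)(16.249) = +2.174 V.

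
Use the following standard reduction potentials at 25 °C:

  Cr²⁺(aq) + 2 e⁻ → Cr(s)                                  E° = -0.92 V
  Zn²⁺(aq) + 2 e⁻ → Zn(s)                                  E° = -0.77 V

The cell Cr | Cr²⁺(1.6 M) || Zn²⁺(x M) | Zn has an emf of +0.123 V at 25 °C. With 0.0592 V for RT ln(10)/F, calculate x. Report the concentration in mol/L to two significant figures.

Zn²⁺/Zn is the cathode, Cr²⁺/Cr the anode: E°cell = +0.15 V, n = 2.
Overall reaction: Zn²⁺(aq) + Cr(s) → Zn(s) + Cr²⁺(aq); Q = [Cr²⁺]^1/[Zn²⁺]^1.
From E = E° − (0.0592/n) log Q: log Q = (E° − E)·n/0.0592 = (+0.15 − (+0.123))·2/0.0592 = 0.9122.
So 1·log[Zn²⁺] = 1·log(1.6) − log Q = 0.2041 − (0.9122) = -0.7081; [Zn²⁺] = 10^(-0.7081) ≈ 0.20 M.

0.20 M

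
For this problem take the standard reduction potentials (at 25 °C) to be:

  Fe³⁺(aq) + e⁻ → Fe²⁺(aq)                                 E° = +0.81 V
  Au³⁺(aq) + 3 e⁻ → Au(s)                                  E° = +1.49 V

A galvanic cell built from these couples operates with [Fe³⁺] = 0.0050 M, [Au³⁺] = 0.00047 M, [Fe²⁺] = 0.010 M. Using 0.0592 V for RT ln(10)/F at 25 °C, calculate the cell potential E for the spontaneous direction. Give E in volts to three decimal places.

Au³⁺/Au is the cathode (higher E°), Fe³⁺/Fe²⁺ the anode: E°cell = +1.49 − (+0.81) = +0.68 V, n = 3.
Overall: Au³⁺(aq) + 3 Fe²⁺(aq) → Au(s) + 3 Fe³⁺(aq)
Q = [Fe³⁺]^3 / ([Au³⁺]·[Fe²⁺]^3); log Q = 2.425.
E = E° − (0.0592/n) log Q = +0.68 − (0.0592/3)(2.425) = +0.632 V.

+0.632 V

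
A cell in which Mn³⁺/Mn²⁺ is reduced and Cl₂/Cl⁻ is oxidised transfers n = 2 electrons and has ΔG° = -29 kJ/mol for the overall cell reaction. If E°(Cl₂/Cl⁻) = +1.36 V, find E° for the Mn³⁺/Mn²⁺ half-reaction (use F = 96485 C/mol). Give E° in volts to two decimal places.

+1.51 V

E°cell = −ΔG°/(nF) = −(-29×10³)/((2)(96485)) = +0.150 V.
Since Mn³⁺/Mn²⁺ is the cathode and Cl₂/Cl⁻ the anode, E°cell = E°(Mn³⁺/Mn²⁺) − E°(Cl₂/Cl⁻).
So E°(Mn³⁺/Mn²⁺) = E°cell + E°(Cl₂/Cl⁻) = +0.150 + (+1.36) = +1.51 V.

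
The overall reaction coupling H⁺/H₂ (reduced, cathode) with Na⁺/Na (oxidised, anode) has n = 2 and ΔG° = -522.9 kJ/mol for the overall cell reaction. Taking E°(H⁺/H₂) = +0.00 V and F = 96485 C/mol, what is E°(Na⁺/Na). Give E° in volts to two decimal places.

E°cell = −ΔG°/(nF) = −(-522.9×10³)/((2)(96485)) = +2.710 V.
Since H⁺/H₂ is the cathode and Na⁺/Na the anode, E°cell = E°(H⁺/H₂) − E°(Na⁺/Na).
So E°(Na⁺/Na) = E°(H⁺/H₂) − E°cell = (+0.00) − (+2.710) = -2.71 V.

-2.71 V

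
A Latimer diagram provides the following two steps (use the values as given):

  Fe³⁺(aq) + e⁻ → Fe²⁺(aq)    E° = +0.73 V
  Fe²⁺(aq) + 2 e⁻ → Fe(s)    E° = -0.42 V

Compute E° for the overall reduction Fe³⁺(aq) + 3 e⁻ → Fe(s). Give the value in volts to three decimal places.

Since ΔG° = −nFE° is additive over sequential reductions, n₃E°₃ = n₁E°₁ + n₂E°₂.
E°₃ = (1×+0.73 + 2×-0.42) / 3 = (-0.110) / 3 = -0.037 V.

-0.037 V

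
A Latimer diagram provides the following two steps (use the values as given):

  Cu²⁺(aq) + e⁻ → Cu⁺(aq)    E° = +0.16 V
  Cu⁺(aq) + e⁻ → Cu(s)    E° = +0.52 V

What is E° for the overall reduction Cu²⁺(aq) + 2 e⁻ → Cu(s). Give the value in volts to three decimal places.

+0.340 V

Since ΔG° = −nFE° is additive over sequential reductions, n₃E°₃ = n₁E°₁ + n₂E°₂.
E°₃ = (1×+0.16 + 1×+0.52) / 2 = (+0.680) / 2 = +0.340 V.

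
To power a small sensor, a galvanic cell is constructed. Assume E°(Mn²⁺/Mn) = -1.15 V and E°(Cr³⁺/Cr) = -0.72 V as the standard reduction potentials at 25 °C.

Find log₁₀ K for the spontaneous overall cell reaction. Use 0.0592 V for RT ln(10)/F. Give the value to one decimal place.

43.6

Cathode: Cr³⁺/Cr; anode: Mn²⁺/Mn. E°cell = +0.43 V, n = 6.
log K = nE°cell / 0.0592 = (6)(+0.43) / 0.0592 = 43.6.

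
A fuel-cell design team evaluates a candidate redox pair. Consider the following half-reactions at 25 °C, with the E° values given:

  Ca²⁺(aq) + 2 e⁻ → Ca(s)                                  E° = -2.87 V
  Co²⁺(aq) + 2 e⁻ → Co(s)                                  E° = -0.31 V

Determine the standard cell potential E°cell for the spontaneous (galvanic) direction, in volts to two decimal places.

The Co²⁺/Co couple has the higher reduction potential, so it is the cathode; Ca²⁺/Ca is oxidised at the anode.
E°cell = E°(cathode) − E°(anode) = (-0.31) − (-2.87) = +2.56 V.

+2.56 V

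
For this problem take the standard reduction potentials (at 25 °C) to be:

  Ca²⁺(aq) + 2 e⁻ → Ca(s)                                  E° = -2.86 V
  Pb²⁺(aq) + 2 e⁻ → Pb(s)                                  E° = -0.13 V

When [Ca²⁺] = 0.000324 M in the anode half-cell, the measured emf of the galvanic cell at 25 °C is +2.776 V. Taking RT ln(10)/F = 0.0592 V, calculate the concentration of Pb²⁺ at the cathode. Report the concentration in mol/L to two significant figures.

Pb²⁺/Pb is the cathode, Ca²⁺/Ca the anode: E°cell = +2.73 V, n = 2.
Overall reaction: Pb²⁺(aq) + Ca(s) → Pb(s) + Ca²⁺(aq); Q = [Ca²⁺]^1/[Pb²⁺]^1.
From E = E° − (0.0592/n) log Q: log Q = (E° − E)·n/0.0592 = (+2.73 − (+2.776))·2/0.0592 = -1.5541.
So 1·log[Pb²⁺] = 1·log(0.000324) − log Q = -3.4895 − (-1.5541) = -1.9354; [Pb²⁺] = 10^(-1.9354) ≈ 0.012 M.

0.012 M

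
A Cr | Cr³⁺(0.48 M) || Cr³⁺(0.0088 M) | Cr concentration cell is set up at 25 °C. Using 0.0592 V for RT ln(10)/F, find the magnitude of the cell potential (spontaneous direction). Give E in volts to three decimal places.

For a concentration cell E°cell = 0. The 0.48 M side is the cathode (reduction is favoured where [Cr³⁺] is higher).
With n = 3, E = −(0.0592/3) log([Cr³⁺]ₐₙ/[Cr³⁺]꜀ₐₜ) = −(0.0592/3) log(0.0088/0.48) = −(0.0592/3)(-1.737) = +0.034 V.

+0.034 V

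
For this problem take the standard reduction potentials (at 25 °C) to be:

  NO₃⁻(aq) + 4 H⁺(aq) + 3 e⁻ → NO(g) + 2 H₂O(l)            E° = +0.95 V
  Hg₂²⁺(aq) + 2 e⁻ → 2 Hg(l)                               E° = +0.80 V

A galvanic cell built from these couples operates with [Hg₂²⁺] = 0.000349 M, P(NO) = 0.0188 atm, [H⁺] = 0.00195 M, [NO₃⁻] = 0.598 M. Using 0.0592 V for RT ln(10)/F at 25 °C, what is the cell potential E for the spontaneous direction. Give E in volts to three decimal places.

NO₃⁻/NO is the cathode (higher E°), Hg₂²⁺/Hg the anode: E°cell = +0.95 − (+0.80) = +0.15 V, n = 6.
Overall: 2 NO₃⁻(aq) + 8 H⁺(aq) + 6 Hg(l) → 2 NO(g) + 4 H₂O(l) + 3 Hg₂²⁺(aq)
Q = P(NO)^2·[Hg₂²⁺]^3 / ([NO₃⁻]^2·[H⁺]^8); log Q = 8.303.
E = E° − (0.0592/n) log Q = +0.15 − (0.0592/6)(8.303) = +0.068 V.

+0.068 V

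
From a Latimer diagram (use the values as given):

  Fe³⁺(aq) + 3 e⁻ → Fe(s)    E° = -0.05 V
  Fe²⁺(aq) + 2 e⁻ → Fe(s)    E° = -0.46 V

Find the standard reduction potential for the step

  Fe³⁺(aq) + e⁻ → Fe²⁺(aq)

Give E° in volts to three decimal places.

+0.770 V

Sequential free energies add, so n₃E°₃ = n₁E°₁ + n₂E°₂.
With n₃ = 3, and the known step contributing 2×(-0.46) V, the unknown satisfies 1·E° = 3×(-0.05) − 2×(-0.46) = +0.770.
E° = +0.770 / 1 = +0.770 V.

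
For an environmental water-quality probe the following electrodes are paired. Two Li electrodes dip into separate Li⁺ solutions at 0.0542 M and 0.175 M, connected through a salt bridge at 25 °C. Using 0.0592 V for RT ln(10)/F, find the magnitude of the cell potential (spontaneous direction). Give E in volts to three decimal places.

For a concentration cell E°cell = 0. The 0.175 M side is the cathode (reduction is favoured where [Li⁺] is higher).
With n = 1, E = −(0.0592/1) log([Li⁺]ₐₙ/[Li⁺]꜀ₐₜ) = −(0.0592/1) log(0.0542/0.175) = −(0.0592/1)(-0.509) = +0.030 V.

+0.030 V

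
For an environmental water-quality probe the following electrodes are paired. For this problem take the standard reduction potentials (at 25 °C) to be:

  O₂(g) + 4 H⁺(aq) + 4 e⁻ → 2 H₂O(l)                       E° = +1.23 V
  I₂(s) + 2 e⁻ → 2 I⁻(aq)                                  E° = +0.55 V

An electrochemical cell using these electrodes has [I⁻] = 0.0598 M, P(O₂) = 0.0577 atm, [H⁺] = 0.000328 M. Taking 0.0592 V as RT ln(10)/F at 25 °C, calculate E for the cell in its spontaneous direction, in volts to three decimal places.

+0.383 V

O₂/H₂O is the cathode (higher E°), I₂/I⁻ the anode: E°cell = +1.23 − (+0.55) = +0.68 V, n = 4.
Overall: O₂(g) + 4 H⁺(aq) + 4 I⁻(aq) → 2 H₂O(l) + 2 I₂(s)
Q = 1 / (P(O₂)·[H⁺]^4·[I⁻]^4); log Q = 20.069.
E = E° − (0.0592/n) log Q = +0.68 − (0.0592/4)(20.069) = +0.383 V.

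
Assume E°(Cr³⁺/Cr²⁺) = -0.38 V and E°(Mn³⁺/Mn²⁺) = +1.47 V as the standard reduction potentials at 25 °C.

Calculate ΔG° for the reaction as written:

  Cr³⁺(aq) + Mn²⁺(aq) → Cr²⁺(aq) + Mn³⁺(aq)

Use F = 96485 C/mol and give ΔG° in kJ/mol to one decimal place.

+178.5 kJ/mol

As written, Cr³⁺/Cr²⁺ is reduced (cathode) and Mn³⁺/Mn²⁺ is oxidised (anode), so E°cell = (-0.38) − (+1.47) = -1.85 V.
Balancing electrons gives n = 1.
ΔG° = −nFE° = −(1)(96485)(-1.85) = 178,497 J = +178.5 kJ/mol.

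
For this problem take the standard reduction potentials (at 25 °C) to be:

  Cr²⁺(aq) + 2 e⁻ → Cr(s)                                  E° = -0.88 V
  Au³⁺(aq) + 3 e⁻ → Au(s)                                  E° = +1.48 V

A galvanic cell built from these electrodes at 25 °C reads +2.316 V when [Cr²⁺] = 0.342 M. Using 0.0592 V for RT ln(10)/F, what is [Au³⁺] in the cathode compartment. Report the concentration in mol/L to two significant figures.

0.0012 M

Au³⁺/Au is the cathode, Cr²⁺/Cr the anode: E°cell = +2.36 V, n = 6.
Overall reaction: 2 Au³⁺(aq) + 3 Cr(s) → 2 Au(s) + 3 Cr²⁺(aq); Q = [Cr²⁺]^3/[Au³⁺]^2.
From E = E° − (0.0592/n) log Q: log Q = (E° − E)·n/0.0592 = (+2.36 − (+2.316))·6/0.0592 = 4.4595.
So 2·log[Au³⁺] = 3·log(0.342) − log Q = -1.3979 − (4.4595) = -5.8574; log[Au³⁺] = -5.8574 / 2 = -2.9287; [Au³⁺] = 10^(-2.9287) ≈ 0.0012 M.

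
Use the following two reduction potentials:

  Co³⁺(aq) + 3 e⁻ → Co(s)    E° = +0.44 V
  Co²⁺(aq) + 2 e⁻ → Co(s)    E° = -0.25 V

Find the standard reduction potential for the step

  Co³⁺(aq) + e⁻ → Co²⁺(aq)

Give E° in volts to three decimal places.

+1.820 V

Sequential free energies add, so n₃E°₃ = n₁E°₁ + n₂E°₂.
With n₃ = 3, and the known step contributing 2×(-0.25) V, the unknown satisfies 1·E° = 3×(+0.44) − 2×(-0.25) = +1.820.
E° = +1.820 / 1 = +1.820 V.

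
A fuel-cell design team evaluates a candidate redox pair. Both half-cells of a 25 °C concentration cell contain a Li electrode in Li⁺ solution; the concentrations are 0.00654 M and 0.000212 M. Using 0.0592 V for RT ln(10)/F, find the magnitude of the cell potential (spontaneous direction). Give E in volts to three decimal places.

+0.088 V

For a concentration cell E°cell = 0. The 0.00654 M side is the cathode (reduction is favoured where [Li⁺] is higher).
With n = 1, E = −(0.0592/1) log([Li⁺]ₐₙ/[Li⁺]꜀ₐₜ) = −(0.0592/1) log(0.000212/0.00654) = −(0.0592/1)(-1.489) = +0.088 V.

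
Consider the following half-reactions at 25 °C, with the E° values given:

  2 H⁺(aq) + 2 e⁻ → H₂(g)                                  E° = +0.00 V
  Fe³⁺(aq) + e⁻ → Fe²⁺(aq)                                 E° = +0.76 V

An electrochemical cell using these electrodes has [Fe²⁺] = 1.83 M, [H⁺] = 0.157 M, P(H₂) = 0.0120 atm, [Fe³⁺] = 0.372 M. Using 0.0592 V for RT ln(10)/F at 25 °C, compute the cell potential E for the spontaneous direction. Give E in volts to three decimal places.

+0.710 V

Fe³⁺/Fe²⁺ is the cathode (higher E°), H⁺/H₂ the anode: E°cell = +0.76 − (+0.00) = +0.76 V, n = 2.
Overall: 2 Fe³⁺(aq) + H₂(g) → 2 Fe²⁺(aq) + 2 H⁺(aq)
Q = [Fe²⁺]^2·[H⁺]^2 / ([Fe³⁺]^2·P(H₂)); log Q = 1.696.
E = E° − (0.0592/n) log Q = +0.76 − (0.0592/2)(1.696) = +0.710 V.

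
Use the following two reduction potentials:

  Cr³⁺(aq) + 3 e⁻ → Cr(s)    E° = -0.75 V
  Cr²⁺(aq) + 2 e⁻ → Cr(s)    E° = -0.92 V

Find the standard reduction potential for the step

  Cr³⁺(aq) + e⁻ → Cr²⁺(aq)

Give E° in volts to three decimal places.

Sequential free energies add, so n₃E°₃ = n₁E°₁ + n₂E°₂.
With n₃ = 3, and the known step contributing 2×(-0.92) V, the unknown satisfies 1·E° = 3×(-0.75) − 2×(-0.92) = -0.410.
E° = -0.410 / 1 = -0.410 V.

-0.410 V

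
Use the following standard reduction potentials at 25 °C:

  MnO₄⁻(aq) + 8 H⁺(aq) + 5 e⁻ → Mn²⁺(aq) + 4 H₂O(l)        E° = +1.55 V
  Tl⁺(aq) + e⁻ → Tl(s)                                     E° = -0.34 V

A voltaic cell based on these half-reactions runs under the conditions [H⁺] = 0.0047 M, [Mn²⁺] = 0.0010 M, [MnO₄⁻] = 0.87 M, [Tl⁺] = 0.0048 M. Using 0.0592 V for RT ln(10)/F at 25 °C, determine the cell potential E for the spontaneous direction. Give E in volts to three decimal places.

MnO₄⁻/Mn²⁺ is the cathode (higher E°), Tl⁺/Tl the anode: E°cell = +1.55 − (-0.34) = +1.89 V, n = 5.
Overall: MnO₄⁻(aq) + 8 H⁺(aq) + 5 Tl(s) → Mn²⁺(aq) + 4 H₂O(l) + 5 Tl⁺(aq)
Q = [Mn²⁺]·[Tl⁺]^5 / ([MnO₄⁻]·[H⁺]^8); log Q = 4.090.
E = E° − (0.0592/n) log Q = +1.89 − (0.0592/5)(4.090) = +1.842 V.

+1.842 V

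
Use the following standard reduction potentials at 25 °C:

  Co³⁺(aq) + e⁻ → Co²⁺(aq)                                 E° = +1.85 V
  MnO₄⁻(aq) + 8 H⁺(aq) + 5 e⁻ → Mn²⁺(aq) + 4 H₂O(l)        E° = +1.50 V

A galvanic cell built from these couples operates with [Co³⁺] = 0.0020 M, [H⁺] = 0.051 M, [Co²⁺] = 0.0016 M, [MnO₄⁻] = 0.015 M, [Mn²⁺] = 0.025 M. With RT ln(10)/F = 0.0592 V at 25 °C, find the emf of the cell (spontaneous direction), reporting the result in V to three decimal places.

+0.481 V

Co³⁺/Co²⁺ is the cathode (higher E°), MnO₄⁻/Mn²⁺ the anode: E°cell = +1.85 − (+1.50) = +0.35 V, n = 5.
Overall: 5 Co³⁺(aq) + Mn²⁺(aq) + 4 H₂O(l) → 5 Co²⁺(aq) + MnO₄⁻(aq) + 8 H⁺(aq)
Q = [Co²⁺]^5·[MnO₄⁻]·[H⁺]^8 / ([Co³⁺]^5·[Mn²⁺]); log Q = -11.046.
E = E° − (0.0592/n) log Q = +0.35 − (0.0592/5)(-11.046) = +0.481 V.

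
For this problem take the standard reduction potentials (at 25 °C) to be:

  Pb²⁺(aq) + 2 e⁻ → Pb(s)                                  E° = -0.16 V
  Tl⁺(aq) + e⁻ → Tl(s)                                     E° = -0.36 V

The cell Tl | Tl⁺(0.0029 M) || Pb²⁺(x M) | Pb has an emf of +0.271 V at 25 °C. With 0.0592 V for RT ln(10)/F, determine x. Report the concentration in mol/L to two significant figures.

Pb²⁺/Pb is the cathode, Tl⁺/Tl the anode: E°cell = +0.20 V, n = 2.
Overall reaction: Pb²⁺(aq) + 2 Tl(s) → Pb(s) + 2 Tl⁺(aq); Q = [Tl⁺]^2/[Pb²⁺]^1.
From E = E° − (0.0592/n) log Q: log Q = (E° − E)·n/0.0592 = (+0.20 − (+0.271))·2/0.0592 = -2.3986.
So 1·log[Pb²⁺] = 2·log(0.0029) − log Q = -5.0752 − (-2.3986) = -2.6766; [Pb²⁺] = 10^(-2.6766) ≈ 0.0021 M.

0.0021 M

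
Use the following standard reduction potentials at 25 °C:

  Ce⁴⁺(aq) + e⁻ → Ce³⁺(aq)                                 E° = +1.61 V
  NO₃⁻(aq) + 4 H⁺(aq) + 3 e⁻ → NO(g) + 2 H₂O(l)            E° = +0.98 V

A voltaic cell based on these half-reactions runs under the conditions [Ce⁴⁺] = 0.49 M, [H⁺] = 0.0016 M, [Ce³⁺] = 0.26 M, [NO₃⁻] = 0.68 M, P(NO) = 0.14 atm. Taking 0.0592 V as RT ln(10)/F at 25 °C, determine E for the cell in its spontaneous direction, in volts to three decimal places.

Ce⁴⁺/Ce³⁺ is the cathode (higher E°), NO₃⁻/NO the anode: E°cell = +1.61 − (+0.98) = +0.63 V, n = 3.
Overall: 3 Ce⁴⁺(aq) + NO(g) + 2 H₂O(l) → 3 Ce³⁺(aq) + NO₃⁻(aq) + 4 H⁺(aq)
Q = [Ce³⁺]^3·[NO₃⁻]·[H⁺]^4 / ([Ce⁴⁺]^3·P(NO)); log Q = -11.323.
E = E° − (0.0592/n) log Q = +0.63 − (0.0592/3)(-11.323) = +0.853 V.

+0.853 V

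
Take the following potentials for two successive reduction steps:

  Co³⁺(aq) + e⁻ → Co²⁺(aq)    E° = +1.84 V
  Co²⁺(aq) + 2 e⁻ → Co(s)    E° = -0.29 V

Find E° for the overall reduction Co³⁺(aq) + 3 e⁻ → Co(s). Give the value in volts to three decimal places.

Standard free energies of sequential steps add: ΔG°₃ = ΔG°₁ + ΔG°₂, so n₃E°₃ = n₁E°₁ + n₂E°₂.
E°₃ = (1×+1.84 + 2×-0.29) / 3 = (+1.260) / 3 = +0.420 V.

+0.420 V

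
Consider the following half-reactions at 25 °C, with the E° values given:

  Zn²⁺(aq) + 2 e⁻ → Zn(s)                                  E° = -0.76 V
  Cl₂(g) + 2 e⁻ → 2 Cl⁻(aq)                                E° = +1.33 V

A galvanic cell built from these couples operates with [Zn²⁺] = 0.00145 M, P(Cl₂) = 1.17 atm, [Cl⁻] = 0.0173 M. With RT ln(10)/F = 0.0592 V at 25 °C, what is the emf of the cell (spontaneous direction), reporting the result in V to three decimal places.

+2.280 V

Cl₂/Cl⁻ is the cathode (higher E°), Zn²⁺/Zn the anode: E°cell = +1.33 − (-0.76) = +2.09 V, n = 2.
Overall: Cl₂(g) + Zn(s) → 2 Cl⁻(aq) + Zn²⁺(aq)
Q = [Cl⁻]^2·[Zn²⁺] / (P(Cl₂)); log Q = -6.431.
E = E° − (0.0592/n) log Q = +2.09 − (0.0592/2)(-6.431) = +2.280 V.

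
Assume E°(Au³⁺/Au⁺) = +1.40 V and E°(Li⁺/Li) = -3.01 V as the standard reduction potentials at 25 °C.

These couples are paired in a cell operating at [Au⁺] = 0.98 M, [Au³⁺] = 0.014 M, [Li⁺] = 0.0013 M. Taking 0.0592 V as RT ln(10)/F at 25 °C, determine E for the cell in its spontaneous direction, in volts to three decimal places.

+4.526 V

Au³⁺/Au⁺ is the cathode (higher E°), Li⁺/Li the anode: E°cell = +1.40 − (-3.01) = +4.41 V, n = 2.
Overall: Au³⁺(aq) + 2 Li(s) → Au⁺(aq) + 2 Li⁺(aq)
Q = [Au⁺]·[Li⁺]^2 / ([Au³⁺]); log Q = -3.927.
E = E° − (0.0592/n) log Q = +4.41 − (0.0592/2)(-3.927) = +4.526 V.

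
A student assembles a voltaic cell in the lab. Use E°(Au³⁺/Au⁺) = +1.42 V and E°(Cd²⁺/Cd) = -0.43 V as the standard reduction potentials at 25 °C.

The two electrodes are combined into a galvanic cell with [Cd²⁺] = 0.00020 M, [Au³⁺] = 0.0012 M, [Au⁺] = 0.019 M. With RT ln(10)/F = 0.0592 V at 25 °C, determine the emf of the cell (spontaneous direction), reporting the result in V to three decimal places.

+1.924 V

Au³⁺/Au⁺ is the cathode (higher E°), Cd²⁺/Cd the anode: E°cell = +1.42 − (-0.43) = +1.85 V, n = 2.
Overall: Au³⁺(aq) + Cd(s) → Au⁺(aq) + Cd²⁺(aq)
Q = [Au⁺]·[Cd²⁺] / ([Au³⁺]); log Q = -2.499.
E = E° − (0.0592/n) log Q = +1.85 − (0.0592/2)(-2.499) = +1.924 V.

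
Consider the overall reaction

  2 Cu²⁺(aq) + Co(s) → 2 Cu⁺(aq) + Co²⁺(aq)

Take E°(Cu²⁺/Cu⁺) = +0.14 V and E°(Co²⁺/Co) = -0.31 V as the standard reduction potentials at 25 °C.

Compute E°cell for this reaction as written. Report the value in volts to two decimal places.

The Cu²⁺/Cu⁺ couple has the higher reduction potential, so it is the cathode; Co²⁺/Co is oxidised at the anode.
E°cell = E°(cathode) − E°(anode) = (+0.14) − (-0.31) = +0.45 V.
Since E°cell > 0, the reaction is spontaneous under standard conditions.

+0.45 V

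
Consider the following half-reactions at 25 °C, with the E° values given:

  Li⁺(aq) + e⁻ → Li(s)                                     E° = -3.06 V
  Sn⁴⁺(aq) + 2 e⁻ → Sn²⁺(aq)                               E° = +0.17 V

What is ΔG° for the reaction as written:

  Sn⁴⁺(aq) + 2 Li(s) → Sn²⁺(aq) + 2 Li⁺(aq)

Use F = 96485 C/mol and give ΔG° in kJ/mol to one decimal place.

-623.3 kJ/mol

As written, Sn⁴⁺/Sn²⁺ is reduced (cathode) and Li⁺/Li is oxidised (anode), so E°cell = (+0.17) − (-3.06) = +3.23 V.
Balancing electrons gives n = 2.
ΔG° = −nFE° = −(2)(96485)(+3.23) = -623,293 J = -623.3 kJ/mol.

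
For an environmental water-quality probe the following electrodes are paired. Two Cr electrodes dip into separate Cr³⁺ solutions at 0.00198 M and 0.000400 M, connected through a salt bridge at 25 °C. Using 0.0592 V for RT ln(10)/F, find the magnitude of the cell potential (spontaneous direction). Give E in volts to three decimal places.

+0.014 V

For a concentration cell E°cell = 0. The 0.00198 M side is the cathode (reduction is favoured where [Cr³⁺] is higher).
With n = 3, E = −(0.0592/3) log([Cr³⁺]ₐₙ/[Cr³⁺]꜀ₐₜ) = −(0.0592/3) log(0.0004/0.00198) = −(0.0592/3)(-0.695) = +0.014 V.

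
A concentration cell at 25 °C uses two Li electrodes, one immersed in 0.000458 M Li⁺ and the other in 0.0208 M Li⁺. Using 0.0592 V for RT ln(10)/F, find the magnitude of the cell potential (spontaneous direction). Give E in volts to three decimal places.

For a concentration cell E°cell = 0. The 0.0208 M side is the cathode (reduction is favoured where [Li⁺] is higher).
With n = 1, E = −(0.0592/1) log([Li⁺]ₐₙ/[Li⁺]꜀ₐₜ) = −(0.0592/1) log(0.000458/0.0208) = −(0.0592/1)(-1.657) = +0.098 V.

+0.098 V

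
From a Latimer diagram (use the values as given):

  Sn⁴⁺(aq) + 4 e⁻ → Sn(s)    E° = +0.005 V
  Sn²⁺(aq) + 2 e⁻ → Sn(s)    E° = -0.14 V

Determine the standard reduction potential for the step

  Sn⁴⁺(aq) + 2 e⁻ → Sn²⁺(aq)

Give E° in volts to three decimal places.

Sequential free energies add, so n₃E°₃ = n₁E°₁ + n₂E°₂.
With n₃ = 4, and the known step contributing 2×(-0.14) V, the unknown satisfies 2·E° = 4×(+0.005) − 2×(-0.14) = +0.300.
E° = +0.300 / 2 = +0.150 V.

+0.150 V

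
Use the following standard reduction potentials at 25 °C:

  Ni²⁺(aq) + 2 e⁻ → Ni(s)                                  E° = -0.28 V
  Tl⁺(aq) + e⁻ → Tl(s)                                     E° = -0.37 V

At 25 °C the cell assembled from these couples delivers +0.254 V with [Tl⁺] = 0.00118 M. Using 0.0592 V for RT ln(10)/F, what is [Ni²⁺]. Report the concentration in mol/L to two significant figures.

Ni²⁺/Ni is the cathode, Tl⁺/Tl the anode: E°cell = +0.09 V, n = 2.
Overall reaction: Ni²⁺(aq) + 2 Tl(s) → Ni(s) + 2 Tl⁺(aq); Q = [Tl⁺]^2/[Ni²⁺]^1.
From E = E° − (0.0592/n) log Q: log Q = (E° − E)·n/0.0592 = (+0.09 − (+0.254))·2/0.0592 = -5.5405.
So 1·log[Ni²⁺] = 2·log(0.00118) − log Q = -5.8562 − (-5.5405) = -0.3157; [Ni²⁺] = 10^(-0.3157) ≈ 0.48 M.

0.48 M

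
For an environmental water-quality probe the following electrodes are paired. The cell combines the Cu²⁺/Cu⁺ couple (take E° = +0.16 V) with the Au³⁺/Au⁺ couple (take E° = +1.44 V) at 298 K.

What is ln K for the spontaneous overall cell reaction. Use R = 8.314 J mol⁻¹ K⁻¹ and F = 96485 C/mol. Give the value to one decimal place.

99.7

Cathode: Au³⁺/Au⁺; anode: Cu²⁺/Cu⁺. E°cell = (+1.44) − (+0.16) = +1.28 V, with n = 2.
ΔG° = −nFE° = −RT ln K, so ln K = nFE°/(RT) = (2)(96485)(+1.28) / ((8.314)(298)) = 99.695.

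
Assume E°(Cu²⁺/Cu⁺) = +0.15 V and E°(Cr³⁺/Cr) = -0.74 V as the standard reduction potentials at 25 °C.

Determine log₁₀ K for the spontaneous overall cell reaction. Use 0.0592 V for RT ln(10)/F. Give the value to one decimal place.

Cathode: Cu²⁺/Cu⁺; anode: Cr³⁺/Cr. E°cell = +0.89 V, n = 3.
log K = nE°cell / 0.0592 = (3)(+0.89) / 0.0592 = 45.1.

45.1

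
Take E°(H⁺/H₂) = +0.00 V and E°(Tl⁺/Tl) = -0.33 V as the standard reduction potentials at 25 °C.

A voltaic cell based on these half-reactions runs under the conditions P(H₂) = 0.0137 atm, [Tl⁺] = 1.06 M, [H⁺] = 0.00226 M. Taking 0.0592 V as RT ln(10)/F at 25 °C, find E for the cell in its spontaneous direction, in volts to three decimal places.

+0.227 V

H⁺/H₂ is the cathode (higher E°), Tl⁺/Tl the anode: E°cell = +0.00 − (-0.33) = +0.33 V, n = 2.
Overall: 2 H⁺(aq) + 2 Tl(s) → H₂(g) + 2 Tl⁺(aq)
Q = P(H₂)·[Tl⁺]^2 / ([H⁺]^2); log Q = 3.479.
E = E° − (0.0592/n) log Q = +0.33 − (0.0592/2)(3.479) = +0.227 V.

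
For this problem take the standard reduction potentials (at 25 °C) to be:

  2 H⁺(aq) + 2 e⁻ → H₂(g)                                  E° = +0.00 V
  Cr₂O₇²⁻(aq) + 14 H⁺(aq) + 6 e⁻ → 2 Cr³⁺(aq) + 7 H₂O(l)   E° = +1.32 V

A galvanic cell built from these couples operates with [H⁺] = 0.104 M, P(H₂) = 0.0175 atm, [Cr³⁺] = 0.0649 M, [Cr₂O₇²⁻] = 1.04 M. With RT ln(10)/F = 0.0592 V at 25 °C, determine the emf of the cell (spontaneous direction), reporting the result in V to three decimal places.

Cr₂O₇²⁻/Cr³⁺ is the cathode (higher E°), H⁺/H₂ the anode: E°cell = +1.32 − (+0.00) = +1.32 V, n = 6.
Overall: Cr₂O₇²⁻(aq) + 8 H⁺(aq) + 3 H₂(g) → 2 Cr³⁺(aq) + 7 H₂O(l)
Q = [Cr³⁺]^2 / ([Cr₂O₇²⁻]·[H⁺]^8·P(H₂)^3); log Q = 10.742.
E = E° − (0.0592/n) log Q = +1.32 − (0.0592/6)(10.742) = +1.214 V.

+1.214 V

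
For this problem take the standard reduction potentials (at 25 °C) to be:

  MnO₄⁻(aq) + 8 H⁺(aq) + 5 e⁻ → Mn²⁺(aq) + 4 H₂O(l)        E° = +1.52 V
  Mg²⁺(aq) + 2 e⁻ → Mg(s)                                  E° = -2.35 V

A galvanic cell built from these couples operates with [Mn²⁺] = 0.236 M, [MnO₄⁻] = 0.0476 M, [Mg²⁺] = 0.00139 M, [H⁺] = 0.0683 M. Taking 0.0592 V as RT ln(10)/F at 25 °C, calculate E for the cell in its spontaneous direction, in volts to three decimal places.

+3.836 V

MnO₄⁻/Mn²⁺ is the cathode (higher E°), Mg²⁺/Mg the anode: E°cell = +1.52 − (-2.35) = +3.87 V, n = 10.
Overall: 2 MnO₄⁻(aq) + 16 H⁺(aq) + 5 Mg(s) → 2 Mn²⁺(aq) + 8 H₂O(l) + 5 Mg²⁺(aq)
Q = [Mn²⁺]^2·[Mg²⁺]^5 / ([MnO₄⁻]^2·[H⁺]^16); log Q = 5.755.
E = E° − (0.0592/n) log Q = +3.87 − (0.0592/10)(5.755) = +3.836 V.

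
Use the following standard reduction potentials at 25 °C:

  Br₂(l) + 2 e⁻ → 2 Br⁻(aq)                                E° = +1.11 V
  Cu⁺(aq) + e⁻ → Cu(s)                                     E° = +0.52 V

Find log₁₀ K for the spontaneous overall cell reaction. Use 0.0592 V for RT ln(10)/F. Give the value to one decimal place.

19.9

Cathode: Br₂/Br⁻; anode: Cu⁺/Cu. E°cell = +0.59 V, n = 2.
log K = nE°cell / 0.0592 = (2)(+0.59) / 0.0592 = 19.9.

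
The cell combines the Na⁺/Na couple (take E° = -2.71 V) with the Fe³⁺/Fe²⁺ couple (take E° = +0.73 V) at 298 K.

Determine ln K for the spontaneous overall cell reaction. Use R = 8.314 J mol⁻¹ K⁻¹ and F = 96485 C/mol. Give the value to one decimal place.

134.0

Cathode: Fe³⁺/Fe²⁺; anode: Na⁺/Na. E°cell = (+0.73) − (-2.71) = +3.44 V, with n = 1.
ΔG° = −nFE° = −RT ln K, so ln K = nFE°/(RT) = (1)(96485)(+3.44) / ((8.314)(298)) = 133.965.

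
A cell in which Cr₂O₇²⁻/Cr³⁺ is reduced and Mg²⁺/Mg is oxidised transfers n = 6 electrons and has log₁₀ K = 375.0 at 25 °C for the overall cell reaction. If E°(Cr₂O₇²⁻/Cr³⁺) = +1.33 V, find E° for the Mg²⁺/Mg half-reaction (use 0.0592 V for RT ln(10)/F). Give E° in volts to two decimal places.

E°cell = (0.0592/n)·log K = (0.0592/6)(375.0) = +3.700 V.
Since Cr₂O₇²⁻/Cr³⁺ is the cathode and Mg²⁺/Mg the anode, E°cell = E°(Cr₂O₇²⁻/Cr³⁺) − E°(Mg²⁺/Mg).
So E°(Mg²⁺/Mg) = E°(Cr₂O₇²⁻/Cr³⁺) − E°cell = (+1.33) − (+3.700) = -2.37 V.

-2.37 V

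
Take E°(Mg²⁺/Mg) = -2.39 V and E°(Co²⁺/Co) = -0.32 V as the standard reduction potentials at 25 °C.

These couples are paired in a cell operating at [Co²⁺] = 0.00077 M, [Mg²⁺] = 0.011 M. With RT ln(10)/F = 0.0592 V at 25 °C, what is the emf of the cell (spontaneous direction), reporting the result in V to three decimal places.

+2.036 V

Co²⁺/Co is the cathode (higher E°), Mg²⁺/Mg the anode: E°cell = -0.32 − (-2.39) = +2.07 V, n = 2.
Overall: Co²⁺(aq) + Mg(s) → Co(s) + Mg²⁺(aq)
Q = [Mg²⁺] / ([Co²⁺]); log Q = 1.155.
E = E° − (0.0592/n) log Q = +2.07 − (0.0592/2)(1.155) = +2.036 V.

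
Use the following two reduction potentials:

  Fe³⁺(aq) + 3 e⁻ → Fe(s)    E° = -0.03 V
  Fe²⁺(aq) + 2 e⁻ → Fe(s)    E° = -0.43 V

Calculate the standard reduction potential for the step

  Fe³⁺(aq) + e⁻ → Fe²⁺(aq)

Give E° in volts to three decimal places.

+0.770 V

Sequential free energies add, so n₃E°₃ = n₁E°₁ + n₂E°₂.
With n₃ = 3, and the known step contributing 2×(-0.43) V, the unknown satisfies 1·E° = 3×(-0.03) − 2×(-0.43) = +0.770.
E° = +0.770 / 1 = +0.770 V.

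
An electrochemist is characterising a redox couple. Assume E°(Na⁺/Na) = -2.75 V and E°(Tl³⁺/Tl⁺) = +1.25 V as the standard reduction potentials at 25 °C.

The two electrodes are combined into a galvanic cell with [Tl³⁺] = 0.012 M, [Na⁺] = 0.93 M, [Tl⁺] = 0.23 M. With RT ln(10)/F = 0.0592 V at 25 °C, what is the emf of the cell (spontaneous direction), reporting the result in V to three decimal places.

+3.964 V

Tl³⁺/Tl⁺ is the cathode (higher E°), Na⁺/Na the anode: E°cell = +1.25 − (-2.75) = +4.00 V, n = 2.
Overall: Tl³⁺(aq) + 2 Na(s) → Tl⁺(aq) + 2 Na⁺(aq)
Q = [Tl⁺]·[Na⁺]^2 / ([Tl³⁺]); log Q = 1.220.
E = E° − (0.0592/n) log Q = +4.00 − (0.0592/2)(1.220) = +3.964 V.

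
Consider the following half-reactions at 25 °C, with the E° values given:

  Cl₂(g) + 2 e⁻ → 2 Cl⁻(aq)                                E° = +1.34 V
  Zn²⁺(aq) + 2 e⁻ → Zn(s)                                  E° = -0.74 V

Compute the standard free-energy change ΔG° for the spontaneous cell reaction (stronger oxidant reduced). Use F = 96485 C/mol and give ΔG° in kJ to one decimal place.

-401.4 kJ

Cl₂/Cl⁻ (E° = +1.34 V) is the cathode; Zn²⁺/Zn (E° = -0.74 V) is the anode, so E°cell = +2.08 V.
Balancing electrons gives n = 2 (lcm of 2 and 2).
ΔG° = −nFE° = −(2)(96485)(+2.08) = -401,378 J = -401.4 kJ.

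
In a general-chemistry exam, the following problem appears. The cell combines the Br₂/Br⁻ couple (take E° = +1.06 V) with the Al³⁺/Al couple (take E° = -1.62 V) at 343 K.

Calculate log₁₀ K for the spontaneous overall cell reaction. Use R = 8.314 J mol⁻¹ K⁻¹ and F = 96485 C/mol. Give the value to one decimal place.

236.3

Cathode: Br₂/Br⁻; anode: Al³⁺/Al. E°cell = (+1.06) − (-1.62) = +2.68 V, with n = 6.
ΔG° = −nFE° = −RT ln K, so ln K = nFE°/(RT) = (6)(96485)(+2.68) / ((8.314)(343)) = 544.054.
log₁₀ K = 544.054 / ln 10 = 236.3.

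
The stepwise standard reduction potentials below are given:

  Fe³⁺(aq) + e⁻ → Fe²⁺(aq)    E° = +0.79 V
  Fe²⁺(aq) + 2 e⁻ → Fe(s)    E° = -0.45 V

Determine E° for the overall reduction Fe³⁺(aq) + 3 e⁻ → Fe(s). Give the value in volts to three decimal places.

-0.037 V

Adding the free-energy changes (−nFE°) of the two steps gives −n₃FE°₃ = −n₁FE°₁ − n₂FE°₂.
E°₃ = (1×+0.79 + 2×-0.45) / 3 = (-0.110) / 3 = -0.037 V.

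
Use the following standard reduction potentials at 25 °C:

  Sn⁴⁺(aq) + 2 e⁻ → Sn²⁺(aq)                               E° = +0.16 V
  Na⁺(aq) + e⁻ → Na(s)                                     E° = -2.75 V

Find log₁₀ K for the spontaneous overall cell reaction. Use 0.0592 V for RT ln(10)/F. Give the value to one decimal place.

Cathode: Sn⁴⁺/Sn²⁺; anode: Na⁺/Na. E°cell = +2.91 V, n = 2.
log K = nE°cell / 0.0592 = (2)(+2.91) / 0.0592 = 98.3.

98.3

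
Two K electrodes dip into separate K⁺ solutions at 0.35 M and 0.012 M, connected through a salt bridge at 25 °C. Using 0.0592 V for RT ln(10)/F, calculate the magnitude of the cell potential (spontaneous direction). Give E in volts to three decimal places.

+0.087 V

For a concentration cell E°cell = 0. The 0.35 M side is the cathode (reduction is favoured where [K⁺] is higher).
With n = 1, E = −(0.0592/1) log([K⁺]ₐₙ/[K⁺]꜀ₐₜ) = −(0.0592/1) log(0.012/0.35) = −(0.0592/1)(-1.465) = +0.087 V.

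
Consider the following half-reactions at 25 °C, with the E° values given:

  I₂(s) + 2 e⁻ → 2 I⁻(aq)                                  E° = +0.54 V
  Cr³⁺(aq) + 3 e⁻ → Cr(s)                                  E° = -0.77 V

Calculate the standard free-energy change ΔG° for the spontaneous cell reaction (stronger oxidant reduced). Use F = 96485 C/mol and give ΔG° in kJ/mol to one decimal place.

-758.4 kJ/mol

I₂/I⁻ (E° = +0.54 V) is the cathode; Cr³⁺/Cr (E° = -0.77 V) is the anode, so E°cell = +1.31 V.
Balancing electrons gives n = 6 (lcm of 2 and 3).
ΔG° = −nFE° = −(6)(96485)(+1.31) = -758,372 J = -758.4 kJ/mol.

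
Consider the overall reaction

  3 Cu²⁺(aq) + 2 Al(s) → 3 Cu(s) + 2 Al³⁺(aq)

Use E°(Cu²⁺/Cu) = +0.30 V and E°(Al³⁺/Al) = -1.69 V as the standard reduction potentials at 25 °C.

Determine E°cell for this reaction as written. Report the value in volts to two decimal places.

+1.99 V

The Cu²⁺/Cu couple has the higher reduction potential, so it is the cathode; Al³⁺/Al is oxidised at the anode.
E°cell = E°(cathode) − E°(anode) = (+0.30) − (-1.69) = +1.99 V.
Since E°cell > 0, the reaction is spontaneous under standard conditions.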